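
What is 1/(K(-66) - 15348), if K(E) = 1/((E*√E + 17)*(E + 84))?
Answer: -1431083434014/21964268540550385 - 1188*I*√66/21964268540550385 ≈ -6.5155e-5 - 4.3941e-13*I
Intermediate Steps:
K(E) = 1/((17 + E^(3/2))*(84 + E)) (K(E) = 1/((E^(3/2) + 17)*(84 + E)) = 1/((17 + E^(3/2))*(84 + E)))
1/(K(-66) - 15348) = 1/(1/(1428 + (-66)^(5/2) + 17*(-66) + 84*(-66)^(3/2)) - 15348) = 1/(1/(1428 + 4356*I*√66 - 1122 + 84*(-66*I*√66)) - 15348) = 1/(1/(1428 + 4356*I*√66 - 1122 - 5544*I*√66) - 15348) = 1/(1/(306 - 1188*I*√66) - 15348) = 1/(-15348 + 1/(306 - 1188*I*√66))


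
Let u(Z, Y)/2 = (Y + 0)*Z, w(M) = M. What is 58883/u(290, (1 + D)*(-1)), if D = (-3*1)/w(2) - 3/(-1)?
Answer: -58883/1450 ≈ -40.609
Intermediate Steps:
D = 3/2 (D = -3*1/2 - 3/(-1) = -3*1/2 - 3*(-1) = -3/2 + 3 = 3/2 ≈ 1.5000)
u(Z, Y) = 2*Y*Z (u(Z, Y) = 2*((Y + 0)*Z) = 2*(Y*Z) = 2*Y*Z)
58883/u(290, (1 + D)*(-1)) = 58883/((2*((1 + 3/2)*(-1))*290)) = 58883/((2*((5/2)*(-1))*290)) = 58883/((2*(-5/2)*290)) = 58883/(-1450) = 58883*(-1/1450) = -58883/1450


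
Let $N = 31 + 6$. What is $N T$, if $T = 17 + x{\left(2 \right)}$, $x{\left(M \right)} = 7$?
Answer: $888$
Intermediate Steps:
$N = 37$
$T = 24$ ($T = 17 + 7 = 24$)
$N T = 37 \cdot 24 = 888$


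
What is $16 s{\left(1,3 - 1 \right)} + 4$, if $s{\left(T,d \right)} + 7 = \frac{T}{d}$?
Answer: $-100$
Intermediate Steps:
$s{\left(T,d \right)} = -7 + \frac{T}{d}$
$16 s{\left(1,3 - 1 \right)} + 4 = 16 \left(-7 + 1 \frac{1}{3 - 1}\right) + 4 = 16 \left(-7 + 1 \cdot \frac{1}{2}\right) + 4 = 16 \left(-7 + \frac{1}{2}\right) + 4 = 16 \left(- \frac{13}{2}\right) + 4 = -104 + 4 = -100$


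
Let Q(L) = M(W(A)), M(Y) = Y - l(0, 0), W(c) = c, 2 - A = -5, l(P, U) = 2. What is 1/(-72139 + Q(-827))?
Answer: -1/72134 ≈ -1.3863e-5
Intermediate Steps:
A = 7 (A = 2 - 1*(-5) = 2 + 5 = 7)
M(Y) = -2 + Y (M(Y) = Y - 1*2 = Y - 2 = -2 + Y)
Q(L) = 5 (Q(L) = -2 + 7 = 5)
1/(-72139 + Q(-827)) = 1/(-72139 + 5) = 1/(-72134) = -1/72134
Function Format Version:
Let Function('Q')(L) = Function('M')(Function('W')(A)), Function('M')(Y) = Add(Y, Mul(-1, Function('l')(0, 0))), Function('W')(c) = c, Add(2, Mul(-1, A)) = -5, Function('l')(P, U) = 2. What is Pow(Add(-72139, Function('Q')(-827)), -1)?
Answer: Rational(-1, 72134) ≈ -1.3863e-5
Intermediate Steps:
A = 7 (A = Add(2, Mul(-1, -5)) = Add(2, 5) = 7)
Function('M')(Y) = Add(-2, Y) (Function('M')(Y) = Add(Y, Mul(-1, 2)) = Add(Y, -2) = Add(-2, Y))
Function('Q')(L) = 5 (Function('Q')(L) = Add(-2, 7) = 5)
Pow(Add(-72139, Function('Q')(-827)), -1) = Pow(Add(-72139, 5), -1) = Pow(-72134, -1) = Rational(-1, 72134)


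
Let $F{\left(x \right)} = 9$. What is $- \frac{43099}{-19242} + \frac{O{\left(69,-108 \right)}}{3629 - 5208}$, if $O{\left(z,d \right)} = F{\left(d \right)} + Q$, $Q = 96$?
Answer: $\frac{66032911}{30383118} \approx 2.1733$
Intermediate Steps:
$O{\left(z,d \right)} = 105$ ($O{\left(z,d \right)} = 9 + 96 = 105$)
$- \frac{43099}{-19242} + \frac{O{\left(69,-108 \right)}}{3629 - 5208} = - \frac{43099}{-19242} + \frac{105}{3629 - 5208} = \left(-43099\right) \left(- \frac{1}{19242}\right) + \frac{105}{-1579} = \frac{43099}{19242} + 105 \left(- \frac{1}{1579}\right) = \frac{43099}{19242} - \frac{105}{1579} = \frac{66032911}{30383118}$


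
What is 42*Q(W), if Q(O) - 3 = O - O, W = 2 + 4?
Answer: 126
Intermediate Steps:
W = 6
Q(O) = 3 (Q(O) = 3 + (O - O) = 3 + 0 = 3)
42*Q(W) = 42*3 = 126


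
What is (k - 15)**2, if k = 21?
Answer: 36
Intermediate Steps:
(k - 15)**2 = (21 - 15)**2 = 6**2 = 36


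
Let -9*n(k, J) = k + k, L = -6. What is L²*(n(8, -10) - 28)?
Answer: -1072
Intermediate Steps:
n(k, J) = -2*k/9 (n(k, J) = -(k + k)/9 = -2*k/9)
L²*(n(8, -10) - 28) = (-6)²*(-2/9*8 - 28) = 36*(-16/9 - 28) = 36*(-268/9) = -1072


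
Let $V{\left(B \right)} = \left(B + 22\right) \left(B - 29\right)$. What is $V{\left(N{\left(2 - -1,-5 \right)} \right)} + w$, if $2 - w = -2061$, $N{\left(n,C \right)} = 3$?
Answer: $1413$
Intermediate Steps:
$V{\left(B \right)} = \left(-29 + B\right) \left(22 + B\right)$ ($V{\left(B \right)} = \left(22 + B\right) \left(-29 + B\right) = \left(-29 + B\right) \left(22 + B\right)$)
$w = 2063$ ($w = 2 - -2061 = 2 + 2061 = 2063$)
$V{\left(N{\left(2 - -1,-5 \right)} \right)} + w = \left(-638 + 3^{2} - 21\right) + 2063 = \left(-638 + 9 - 21\right) + 2063 = -650 + 2063 = 1413$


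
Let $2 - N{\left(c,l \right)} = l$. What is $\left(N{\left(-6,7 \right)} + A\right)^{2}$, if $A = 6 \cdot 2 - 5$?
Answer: $4$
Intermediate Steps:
$N{\left(c,l \right)} = 2 - l$
$A = 7$ ($A = 12 - 5 = 7$)
$\left(N{\left(-6,7 \right)} + A\right)^{2} = \left(\left(2 - 7\right) + 7\right)^{2} = \left(-5 + 7\right)^{2} = 2^{2} = 4$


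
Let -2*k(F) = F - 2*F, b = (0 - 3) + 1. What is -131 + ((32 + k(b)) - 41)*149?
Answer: -1621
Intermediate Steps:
b = -2 (b = -3 + 1 = -2)
k(F) = F/2 (k(F) = -(F - 2*F)/2 = -(-1)*F/2 = F/2)
-131 + ((32 + k(b)) - 41)*149 = -131 + ((32 + (1/2)*(-2)) - 41)*149 = -131 + ((32 - 1) - 41)*149 = -131 + (31 - 41)*149 = -131 - 10*149 = -131 - 1490 = -1621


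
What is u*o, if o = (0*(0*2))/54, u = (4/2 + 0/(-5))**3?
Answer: 0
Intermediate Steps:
u = 8 (u = (4*(1/2) + 0*(-1/5))**3 = (2 + 0)**3 = 2**3 = 8)
o = 0 (o = (0*0)*(1/54) = 0*(1/54) = 0)
u*o = 8*0 = 0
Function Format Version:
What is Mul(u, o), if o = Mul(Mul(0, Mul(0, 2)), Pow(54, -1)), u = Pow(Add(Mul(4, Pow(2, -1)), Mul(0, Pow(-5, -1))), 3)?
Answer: 0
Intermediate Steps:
u = 8 (u = Pow(Add(Mul(4, Rational(1, 2)), Mul(0, Rational(-1, 5))), 3) = Pow(Add(2, 0), 3) = Pow(2, 3) = 8)
o = 0 (o = Mul(Mul(0, 0), Rational(1, 54)) = Mul(0, Rational(1, 54)) = 0)
Mul(u, o) = Mul(8, 0) = 0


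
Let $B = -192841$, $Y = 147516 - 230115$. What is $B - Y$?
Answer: $-110242$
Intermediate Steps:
$Y = -82599$
$B - Y = -192841 - -82599 = -192841 + 82599 = -110242$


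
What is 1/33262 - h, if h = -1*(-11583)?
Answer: -385273745/33262 ≈ -11583.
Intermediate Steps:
h = 11583
1/33262 - h = 1/33262 - 1*11583 = 1/33262 - 11583 = -385273745/33262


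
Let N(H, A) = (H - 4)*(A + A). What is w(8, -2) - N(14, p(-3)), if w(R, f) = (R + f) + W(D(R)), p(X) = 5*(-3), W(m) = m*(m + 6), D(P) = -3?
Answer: 297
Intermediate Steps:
W(m) = m*(6 + m)
p(X) = -15
N(H, A) = 2*A*(-4 + H) (N(H, A) = (-4 + H)*(2*A) = 2*A*(-4 + H))
w(R, f) = -9 + R + f (w(R, f) = (R + f) - 3*(6 - 3) = (R + f) - 3*3 = (R + f) - 9 = -9 + R + f)
w(8, -2) - N(14, p(-3)) = (-9 + 8 - 2) - 2*(-15)*(-4 + 14) = -3 - 2*(-15)*10 = -3 - 1*(-300) = -3 + 300 = 297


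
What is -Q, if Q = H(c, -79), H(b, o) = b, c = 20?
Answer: -20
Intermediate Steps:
Q = 20
-Q = -1*20 = -20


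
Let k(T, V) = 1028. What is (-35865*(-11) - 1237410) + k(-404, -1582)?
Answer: -841867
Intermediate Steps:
(-35865*(-11) - 1237410) + k(-404, -1582) = (-35865*(-11) - 1237410) + 1028 = (394515 - 1237410) + 1028 = -842895 + 1028 = -841867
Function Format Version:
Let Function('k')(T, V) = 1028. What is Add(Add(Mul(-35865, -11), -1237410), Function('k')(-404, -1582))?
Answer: -841867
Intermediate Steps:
Add(Add(Mul(-35865, -11), -1237410), Function('k')(-404, -1582)) = Add(Add(Mul(-35865, -11), -1237410), 1028) = Add(Add(394515, -1237410), 1028) = Add(-842895, 1028) = -841867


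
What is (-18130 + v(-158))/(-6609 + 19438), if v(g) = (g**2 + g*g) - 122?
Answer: 31676/12829 ≈ 2.4691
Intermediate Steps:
v(g) = -122 + 2*g**2 (v(g) = (g**2 + g**2) - 122 = 2*g**2 - 122 = -122 + 2*g**2)
(-18130 + v(-158))/(-6609 + 19438) = (-18130 + (-122 + 2*(-158)**2))/(-6609 + 19438) = (-18130 + (-122 + 2*24964))/12829 = (-18130 + (-122 + 49928))*(1/12829) = (-18130 + 49806)*(1/12829) = 31676*(1/12829) = 31676/12829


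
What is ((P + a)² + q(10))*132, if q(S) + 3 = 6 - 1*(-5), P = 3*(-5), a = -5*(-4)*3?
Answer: 268356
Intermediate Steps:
a = 60 (a = 20*3 = 60)
P = -15
q(S) = 8 (q(S) = -3 + (6 - 1*(-5)) = -3 + (6 + 5) = -3 + 11 = 8)
((P + a)² + q(10))*132 = ((-15 + 60)² + 8)*132 = (45² + 8)*132 = (2025 + 8)*132 = 2033*132 = 268356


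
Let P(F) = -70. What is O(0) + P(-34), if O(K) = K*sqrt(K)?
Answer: -70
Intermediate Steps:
O(K) = K**(3/2)
O(0) + P(-34) = 0**(3/2) - 70 = 0 - 70 = -70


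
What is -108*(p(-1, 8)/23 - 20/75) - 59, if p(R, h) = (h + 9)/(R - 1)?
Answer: 1117/115 ≈ 9.7130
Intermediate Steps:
p(R, h) = (9 + h)/(-1 + R)
-108*(p(-1, 8)/23 - 20/75) - 59 = -108*(((9 + 8)/(-1 - 1))/23 - 20/75) - 59 = -108*((17/(-2))*(1/23) - 20*1/75) - 59 = -108*(-1/2*17*(1/23) - 4/15) - 59 = -108*(-17/2*1/23 - 4/15) - 59 = -108*(-17/46 - 4/15) - 59 = -108*(-439/690) - 59 = 7902/115 - 59 = 1117/115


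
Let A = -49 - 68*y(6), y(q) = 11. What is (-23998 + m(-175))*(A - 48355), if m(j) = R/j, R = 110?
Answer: 41285320704/35 ≈ 1.1796e+9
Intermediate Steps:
m(j) = 110/j
A = -797 (A = -49 - 68*11 = -49 - 748 = -797)
(-23998 + m(-175))*(A - 48355) = (-23998 + 110/(-175))*(-797 - 48355) = (-23998 + 110*(-1/175))*(-49152) = (-23998 - 22/35)*(-49152) = -839952/35*(-49152) = 41285320704/35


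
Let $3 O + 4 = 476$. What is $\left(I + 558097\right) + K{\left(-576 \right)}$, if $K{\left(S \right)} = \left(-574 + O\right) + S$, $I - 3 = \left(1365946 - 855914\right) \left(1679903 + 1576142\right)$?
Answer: $\frac{4982063101642}{3} \approx 1.6607 \cdot 10^{12}$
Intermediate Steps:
$O = \frac{472}{3}$ ($O = - \frac{4}{3} + \frac{1}{3} \cdot 476 = - \frac{4}{3} + \frac{476}{3} = \frac{472}{3} \approx 157.33$)
$I = 1660687143443$ ($I = 3 + \left(1365946 - 855914\right) \left(1679903 + 1576142\right) = 3 + 510032 \cdot 3256045 = 3 + 1660687143440 = 1660687143443$)
$K{\left(S \right)} = - \frac{1250}{3} + S$ ($K{\left(S \right)} = \left(-574 + \frac{472}{3}\right) + S = - \frac{1250}{3} + S$)
$\left(I + 558097\right) + K{\left(-576 \right)} = \left(1660687143443 + 558097\right) - \frac{2978}{3} = 1660687701540 - \frac{2978}{3} = \frac{4982063101642}{3}$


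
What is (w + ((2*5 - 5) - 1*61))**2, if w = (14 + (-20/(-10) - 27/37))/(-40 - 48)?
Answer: 33452775801/10601536 ≈ 3155.5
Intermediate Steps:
w = -565/3256 (w = (14 + (-20*(-1/10) - 27*1/37))/(-88) = (14 + (2 - 27/37))*(-1/88) = (14 + 47/37)*(-1/88) = (565/37)*(-1/88) = -565/3256 ≈ -0.17353)
(w + ((2*5 - 5) - 1*61))**2 = (-565/3256 + ((2*5 - 5) - 1*61))**2 = (-565/3256 + ((10 - 5) - 61))**2 = (-565/3256 + (5 - 61))**2 = (-565/3256 - 56)**2 = (-182901/3256)**2 = 33452775801/10601536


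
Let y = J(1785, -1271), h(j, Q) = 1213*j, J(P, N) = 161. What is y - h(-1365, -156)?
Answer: 1655906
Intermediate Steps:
y = 161
y - h(-1365, -156) = 161 - 1213*(-1365) = 161 - 1*(-1655745) = 161 + 1655745 = 1655906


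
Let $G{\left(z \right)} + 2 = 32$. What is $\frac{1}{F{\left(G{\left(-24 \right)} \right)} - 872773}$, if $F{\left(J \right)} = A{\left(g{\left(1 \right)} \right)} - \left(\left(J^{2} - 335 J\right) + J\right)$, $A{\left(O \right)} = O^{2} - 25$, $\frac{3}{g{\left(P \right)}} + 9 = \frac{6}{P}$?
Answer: $- \frac{1}{863677} \approx -1.1578 \cdot 10^{-6}$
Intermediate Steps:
$g{\left(P \right)} = \frac{3}{-9 + \frac{6}{P}}$
$G{\left(z \right)} = 30$ ($G{\left(z \right)} = -2 + 32 = 30$)
$A{\left(O \right)} = -25 + O^{2}$ ($A{\left(O \right)} = O^{2} - 25 = -25 + O^{2}$)
$F{\left(J \right)} = -24 - J^{2} + 334 J$ ($F{\left(J \right)} = \left(-25 + \left(\left(-1\right) 1 \frac{1}{-2 + 3 \cdot 1}\right)^{2}\right) - \left(\left(J^{2} - 335 J\right) + J\right) = \left(-25 + \left(\left(-1\right) 1 \frac{1}{-2 + 3}\right)^{2}\right) - \left(J^{2} - 334 J\right) = \left(-25 + \left(\left(-1\right) 1 \cdot 1^{-1}\right)^{2}\right) - \left(J^{2} - 334 J\right) = \left(-25 + \left(\left(-1\right) 1 \cdot 1\right)^{2}\right) - \left(J^{2} - 334 J\right) = \left(-25 + \left(-1\right)^{2}\right) - \left(J^{2} - 334 J\right) = \left(-25 + 1\right) - \left(J^{2} - 334 J\right) = -24 - \left(J^{2} - 334 J\right) = -24 - J^{2} + 334 J$)
$\frac{1}{F{\left(G{\left(-24 \right)} \right)} - 872773} = \frac{1}{\left(-24 - 30^{2} + 334 \cdot 30\right) - 872773} = \frac{1}{\left(-24 - 900 + 10020\right) - 872773} = \frac{1}{9096 - 872773} = \frac{1}{-863677} = - \frac{1}{863677}$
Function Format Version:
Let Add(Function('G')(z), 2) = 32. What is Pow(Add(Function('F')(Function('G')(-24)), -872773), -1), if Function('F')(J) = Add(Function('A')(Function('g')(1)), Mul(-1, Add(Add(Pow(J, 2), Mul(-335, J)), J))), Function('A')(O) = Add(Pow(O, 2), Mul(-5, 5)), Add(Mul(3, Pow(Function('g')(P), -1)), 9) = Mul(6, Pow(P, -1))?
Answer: Rational(-1, 863677) ≈ -1.1578e-6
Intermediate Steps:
Function('g')(P) = Mul(3, Pow(Add(-9, Mul(6, Pow(P, -1))), -1))
Function('G')(z) = 30 (Function('G')(z) = Add(-2, 32) = 30)
Function('A')(O) = Add(-25, Pow(O, 2)) (Function('A')(O) = Add(Pow(O, 2), -25) = Add(-25, Pow(O, 2)))
Function('F')(J) = Add(-24, Mul(-1, Pow(J, 2)), Mul(334, J)) (Function('F')(J) = Add(Add(-25, Pow(Mul(-1, 1, Pow(Add(-2, Mul(3, 1)), -1)), 2)), Mul(-1, Add(Add(Pow(J, 2), Mul(-335, J)), J))) = Add(Add(-25, Pow(Mul(-1, 1, Pow(Add(-2, 3), -1)), 2)), Mul(-1, Add(Pow(J, 2), Mul(-334, J)))) = Add(Add(-25, Pow(Mul(-1, 1, Pow(1, -1)), 2)), Add(Mul(-1, Pow(J, 2)), Mul(334, J))) = Add(Add(-25, Pow(Mul(-1, 1, 1), 2)), Add(Mul(-1, Pow(J, 2)), Mul(334, J))) = Add(Add(-25, Pow(-1, 2)), Add(Mul(-1, Pow(J, 2)), Mul(334, J))) = Add(Add(-25, 1), Add(Mul(-1, Pow(J, 2)), Mul(334, J))) = Add(-24, Add(Mul(-1, Pow(J, 2)), Mul(334, J))) = Add(-24, Mul(-1, Pow(J, 2)), Mul(334, J)))
Pow(Add(Function('F')(Function('G')(-24)), -872773), -1) = Pow(Add(Add(-24, Mul(-1, Pow(30, 2)), Mul(334, 30)), -872773), -1) = Pow(Add(Add(-24, Mul(-1, 900), 10020), -872773), -1) = Pow(Add(Add(-24, -900, 10020), -872773), -1) = Pow(Add(9096, -872773), -1) = Pow(-863677, -1) = Rational(-1, 863677)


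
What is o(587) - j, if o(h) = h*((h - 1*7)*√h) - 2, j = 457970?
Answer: -457972 + 340460*√587 ≈ 7.7907e+6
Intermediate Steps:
o(h) = -2 + h^(3/2)*(-7 + h) (o(h) = h*((h - 7)*√h) - 2 = h*((-7 + h)*√h) - 2 = h*(√h*(-7 + h)) - 2 = h^(3/2)*(-7 + h) - 2 = -2 + h^(3/2)*(-7 + h))
o(587) - j = (-2 + 587^(5/2) - 4109*√587) - 1*457970 = (-2 + 344569*√587 - 4109*√587) - 457970 = (-2 + 340460*√587) - 457970 = -457972 + 340460*√587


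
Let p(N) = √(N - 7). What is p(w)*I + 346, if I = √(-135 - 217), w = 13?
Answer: 346 + 8*I*√33 ≈ 346.0 + 45.956*I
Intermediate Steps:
I = 4*I*√22 (I = √(-352) = 4*I*√22 ≈ 18.762*I)
p(N) = √(-7 + N)
p(w)*I + 346 = √(-7 + 13)*(4*I*√22) + 346 = √6*(4*I*√22) + 346 = 8*I*√33 + 346 = 346 + 8*I*√33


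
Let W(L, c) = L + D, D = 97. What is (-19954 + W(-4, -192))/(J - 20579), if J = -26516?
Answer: 19861/47095 ≈ 0.42172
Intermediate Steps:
W(L, c) = 97 + L (W(L, c) = L + 97 = 97 + L)
(-19954 + W(-4, -192))/(J - 20579) = (-19954 + (97 - 4))/(-26516 - 20579) = (-19954 + 93)/(-47095) = -19861*(-1/47095) = 19861/47095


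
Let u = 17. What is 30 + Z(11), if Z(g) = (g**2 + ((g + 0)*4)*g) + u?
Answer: 652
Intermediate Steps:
Z(g) = 17 + 5*g**2 (Z(g) = (g**2 + ((g + 0)*4)*g) + 17 = (g**2 + (g*4)*g) + 17 = (g**2 + (4*g)*g) + 17 = (g**2 + 4*g**2) + 17 = 5*g**2 + 17 = 17 + 5*g**2)
30 + Z(11) = 30 + (17 + 5*11**2) = 30 + (17 + 5*121) = 30 + (17 + 605) = 30 + 622 = 652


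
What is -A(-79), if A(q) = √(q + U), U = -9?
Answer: -2*I*√22 ≈ -9.3808*I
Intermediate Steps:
A(q) = √(-9 + q) (A(q) = √(q - 9) = √(-9 + q))
-A(-79) = -√(-9 - 79) = -√(-88) = -2*I*√22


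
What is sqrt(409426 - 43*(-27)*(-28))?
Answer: sqrt(376918) ≈ 613.94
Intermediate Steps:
sqrt(409426 - 43*(-27)*(-28)) = sqrt(409426 + 1161*(-28)) = sqrt(409426 - 32508) = sqrt(376918)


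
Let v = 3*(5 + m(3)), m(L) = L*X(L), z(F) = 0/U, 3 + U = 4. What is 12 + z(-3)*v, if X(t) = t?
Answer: 12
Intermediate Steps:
U = 1 (U = -3 + 4 = 1)
z(F) = 0 (z(F) = 0/1 = 0*1 = 0)
m(L) = L² (m(L) = L*L = L²)
v = 42 (v = 3*(5 + 3²) = 3*(5 + 9) = 3*14 = 42)
12 + z(-3)*v = 12 + 0*42 = 12 + 0 = 12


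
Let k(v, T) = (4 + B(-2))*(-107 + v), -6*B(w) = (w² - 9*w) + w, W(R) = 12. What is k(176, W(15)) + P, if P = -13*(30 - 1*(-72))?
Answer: -1280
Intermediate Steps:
B(w) = -w²/6 + 4*w/3 (B(w) = -((w² - 9*w) + w)/6 = -(w² - 8*w)/6 = -w²/6 + 4*w/3)
k(v, T) = -214/3 + 2*v/3 (k(v, T) = (4 + (⅙)*(-2)*(8 - 1*(-2)))*(-107 + v) = (4 + (⅙)*(-2)*(8 + 2))*(-107 + v) = (4 + (⅙)*(-2)*10)*(-107 + v) = (4 - 10/3)*(-107 + v) = 2*(-107 + v)/3 = -214/3 + 2*v/3)
P = -1326 (P = -13*(30 + 72) = -13*102 = -1326)
k(176, W(15)) + P = (-214/3 + (⅔)*176) - 1326 = (-214/3 + 352/3) - 1326 = 46 - 1326 = -1280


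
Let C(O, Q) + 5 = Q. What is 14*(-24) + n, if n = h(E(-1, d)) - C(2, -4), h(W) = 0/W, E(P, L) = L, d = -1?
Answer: -327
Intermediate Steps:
C(O, Q) = -5 + Q
h(W) = 0
n = 9 (n = 0 - (-5 - 4) = 0 - 1*(-9) = 0 + 9 = 9)
14*(-24) + n = 14*(-24) + 9 = -336 + 9 = -327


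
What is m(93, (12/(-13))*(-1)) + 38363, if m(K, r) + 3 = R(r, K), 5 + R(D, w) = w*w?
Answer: 47004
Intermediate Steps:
R(D, w) = -5 + w² (R(D, w) = -5 + w*w = -5 + w²)
m(K, r) = -8 + K² (m(K, r) = -3 + (-5 + K²) = -8 + K²)
m(93, (12/(-13))*(-1)) + 38363 = (-8 + 93²) + 38363 = (-8 + 8649) + 38363 = 8641 + 38363 = 47004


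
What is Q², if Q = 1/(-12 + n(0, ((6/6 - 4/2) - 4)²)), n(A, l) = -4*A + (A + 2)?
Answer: 1/100 ≈ 0.010000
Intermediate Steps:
n(A, l) = 2 - 3*A (n(A, l) = -4*A + (2 + A) = 2 - 3*A)
Q = -⅒ (Q = 1/(-12 + (2 - 3*0)) = 1/(-12 + (2 + 0)) = 1/(-12 + 2) = 1/(-10) = -⅒ ≈ -0.10000)
Q² = (-⅒)² = 1/100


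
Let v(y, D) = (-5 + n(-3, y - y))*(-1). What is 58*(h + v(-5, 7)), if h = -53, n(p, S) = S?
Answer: -2784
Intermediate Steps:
v(y, D) = 5 (v(y, D) = (-5 + (y - y))*(-1) = (-5 + 0)*(-1) = -5*(-1) = 5)
58*(h + v(-5, 7)) = 58*(-53 + 5) = 58*(-48) = -2784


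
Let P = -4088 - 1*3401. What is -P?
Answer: 7489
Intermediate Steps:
P = -7489 (P = -4088 - 3401 = -7489)
-P = -1*(-7489) = 7489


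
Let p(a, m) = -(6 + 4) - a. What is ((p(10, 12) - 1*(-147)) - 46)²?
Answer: 6561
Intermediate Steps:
p(a, m) = -10 - a (p(a, m) = -1*10 - a = -10 - a)
((p(10, 12) - 1*(-147)) - 46)² = (((-10 - 1*10) - 1*(-147)) - 46)² = (((-10 - 10) + 147) - 46)² = ((-20 + 147) - 46)² = (127 - 46)² = 81² = 6561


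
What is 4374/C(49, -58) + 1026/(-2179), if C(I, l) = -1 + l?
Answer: -9591480/128561 ≈ -74.606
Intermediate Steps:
4374/C(49, -58) + 1026/(-2179) = 4374/(-1 - 58) + 1026/(-2179) = 4374/(-59) + 1026*(-1/2179) = 4374*(-1/59) - 1026/2179 = -4374/59 - 1026/2179 = -9591480/128561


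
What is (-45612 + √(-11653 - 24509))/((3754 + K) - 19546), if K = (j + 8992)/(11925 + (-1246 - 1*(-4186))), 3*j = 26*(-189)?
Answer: 339011190/117370363 - 312165*I*√82/234740726 ≈ 2.8884 - 0.012042*I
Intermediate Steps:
j = -1638 (j = (26*(-189))/3 = (⅓)*(-4914) = -1638)
K = 7354/14865 (K = (-1638 + 8992)/(11925 + (-1246 - 1*(-4186))) = 7354/(11925 + (-1246 + 4186)) = 7354/(11925 + 2940) = 7354/14865 ≈ 0.49472)
(-45612 + √(-11653 - 24509))/((3754 + K) - 19546) = (-45612 + √(-11653 - 24509))/((3754 + 7354/14865) - 19546) = (-45612 + √(-36162))/(55810564/14865 - 19546) = (-45612 + 21*I*√82)/(-234740726/14865) = (-45612 + 21*I*√82)*(-14865/234740726) = 339011190/117370363 - 312165*I*√82/234740726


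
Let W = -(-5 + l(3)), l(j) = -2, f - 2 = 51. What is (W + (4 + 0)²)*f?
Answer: 1219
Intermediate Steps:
f = 53 (f = 2 + 51 = 53)
W = 7 (W = -(-5 - 2) = -1*(-7) = 7)
(W + (4 + 0)²)*f = (7 + (4 + 0)²)*53 = (7 + 4²)*53 = (7 + 16)*53 = 23*53 = 1219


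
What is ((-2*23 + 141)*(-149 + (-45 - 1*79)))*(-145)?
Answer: 3760575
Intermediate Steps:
((-2*23 + 141)*(-149 + (-45 - 1*79)))*(-145) = ((-46 + 141)*(-149 + (-45 - 79)))*(-145) = (95*(-149 - 124))*(-145) = (95*(-273))*(-145) = -25935*(-145) = 3760575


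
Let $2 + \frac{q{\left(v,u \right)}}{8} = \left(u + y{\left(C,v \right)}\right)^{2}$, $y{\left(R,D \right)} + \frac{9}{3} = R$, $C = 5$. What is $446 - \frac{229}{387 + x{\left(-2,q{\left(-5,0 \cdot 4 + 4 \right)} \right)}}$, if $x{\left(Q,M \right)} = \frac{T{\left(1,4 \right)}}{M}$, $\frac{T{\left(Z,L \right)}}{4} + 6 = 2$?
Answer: $\frac{2929895}{6578} \approx 445.41$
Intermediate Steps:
$T{\left(Z,L \right)} = -16$ ($T{\left(Z,L \right)} = -24 + 4 \cdot 2 = -24 + 8 = -16$)
$y{\left(R,D \right)} = -3 + R$
$q{\left(v,u \right)} = -16 + 8 \left(2 + u\right)^{2}$ ($q{\left(v,u \right)} = -16 + 8 \left(u + \left(-3 + 5\right)\right)^{2} = -16 + 8 \left(u + 2\right)^{2} = -16 + 8 \left(2 + u\right)^{2}$)
$x{\left(Q,M \right)} = - \frac{16}{M}$
$446 - \frac{229}{387 + x{\left(-2,q{\left(-5,0 \cdot 4 + 4 \right)} \right)}} = 446 - \frac{229}{387 - \frac{16}{-16 + 8 \left(2 + \left(0 \cdot 4 + 4\right)\right)^{2}}} = 446 - \frac{229}{387 - \frac{16}{-16 + 8 \left(2 + \left(0 + 4\right)\right)^{2}}} = 446 - \frac{229}{387 - \frac{16}{-16 + 8 \left(2 + 4\right)^{2}}} = 446 - \frac{229}{387 - \frac{16}{-16 + 8 \cdot 6^{2}}} = 446 - \frac{229}{387 - \frac{16}{-16 + 8 \cdot 36}} = 446 - \frac{229}{387 - \frac{16}{-16 + 288}} = 446 - \frac{229}{387 - \frac{16}{272}} = 446 - \frac{229}{387 - \frac{1}{17}} = 446 - \frac{229}{\frac{6578}{17}} = 446 - \frac{3893}{6578} = \frac{2929895}{6578}$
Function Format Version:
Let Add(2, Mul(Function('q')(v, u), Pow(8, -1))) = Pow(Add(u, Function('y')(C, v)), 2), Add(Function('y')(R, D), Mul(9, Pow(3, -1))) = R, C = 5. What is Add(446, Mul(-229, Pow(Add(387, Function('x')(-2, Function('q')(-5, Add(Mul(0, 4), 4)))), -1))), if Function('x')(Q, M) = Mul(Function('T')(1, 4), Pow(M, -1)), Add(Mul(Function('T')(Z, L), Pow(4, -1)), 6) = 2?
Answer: Rational(2929895, 6578) ≈ 445.41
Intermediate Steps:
Function('T')(Z, L) = -16 (Function('T')(Z, L) = Add(-24, Mul(4, 2)) = Add(-24, 8) = -16)
Function('y')(R, D) = Add(-3, R)
Function('q')(v, u) = Add(-16, Mul(8, Pow(Add(2, u), 2))) (Function('q')(v, u) = Add(-16, Mul(8, Pow(Add(u, Add(-3, 5)), 2))) = Add(-16, Mul(8, Pow(Add(u, 2), 2))) = Add(-16, Mul(8, Pow(Add(2, u), 2))))
Function('x')(Q, M) = Mul(-16, Pow(M, -1))
Add(446, Mul(-229, Pow(Add(387, Function('x')(-2, Function('q')(-5, Add(Mul(0, 4), 4)))), -1))) = Add(446, Mul(-229, Pow(Add(387, Mul(-16, Pow(Add(-16, Mul(8, Pow(Add(2, Add(Mul(0, 4), 4)), 2))), -1))), -1))) = Add(446, Mul(-229, Pow(Add(387, Mul(-16, Pow(Add(-16, Mul(8, Pow(Add(2, Add(0, 4)), 2))), -1))), -1))) = Add(446, Mul(-229, Pow(Add(387, Mul(-16, Pow(Add(-16, Mul(8, Pow(Add(2, 4), 2))), -1))), -1))) = Add(446, Mul(-229, Pow(Add(387, Mul(-16, Pow(Add(-16, Mul(8, Pow(6, 2))), -1))), -1))) = Add(446, Mul(-229, Pow(Add(387, Mul(-16, Pow(Add(-16, Mul(8, 36)), -1))), -1))) = Add(446, Mul(-229, Pow(Add(387, Mul(-16, Pow(Add(-16, 288), -1))), -1))) = Add(446, Mul(-229, Pow(Add(387, Mul(-16, Pow(272, -1))), -1))) = Add(446, Mul(-229, Pow(Add(387, Mul(-16, Rational(1, 272))), -1))) = Add(446, Mul(-229, Pow(Add(387, Rational(-1, 17)), -1))) = Add(446, Mul(-229, Pow(Rational(6578, 17), -1))) = Add(446, Mul(-229, Rational(17, 6578))) = Add(446, Rational(-3893, 6578)) = Rational(2929895, 6578)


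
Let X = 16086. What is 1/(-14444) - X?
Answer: -232346185/14444 ≈ -16086.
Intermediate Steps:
1/(-14444) - X = 1/(-14444) - 1*16086 = -1/14444 - 16086 = -232346185/14444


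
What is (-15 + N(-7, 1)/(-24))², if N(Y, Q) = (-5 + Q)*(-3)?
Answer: 961/4 ≈ 240.25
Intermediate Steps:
N(Y, Q) = 15 - 3*Q
(-15 + N(-7, 1)/(-24))² = (-15 + (15 - 3*1)/(-24))² = (-15 + (15 - 3)*(-1/24))² = (-15 + 12*(-1/24))² = (-15 - ½)² = (-31/2)² = 961/4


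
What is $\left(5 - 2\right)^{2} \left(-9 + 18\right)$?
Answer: $81$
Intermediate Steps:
$\left(5 - 2\right)^{2} \left(-9 + 18\right) = 3^{2} \cdot 9 = 9 \cdot 9 = 81$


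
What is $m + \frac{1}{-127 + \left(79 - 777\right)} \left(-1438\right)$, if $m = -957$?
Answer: $- \frac{788087}{825} \approx -955.26$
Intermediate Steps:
$m + \frac{1}{-127 + \left(79 - 777\right)} \left(-1438\right) = -957 + \frac{1}{-127 + \left(79 - 777\right)} \left(-1438\right) = -957 + \frac{1}{-127 - 698} \left(-1438\right) = -957 + \frac{1}{-825} \left(-1438\right) = -957 - - \frac{1438}{825} = -957 + \frac{1438}{825} = - \frac{788087}{825}$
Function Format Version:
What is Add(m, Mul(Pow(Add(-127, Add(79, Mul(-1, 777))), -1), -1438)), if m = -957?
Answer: Rational(-788087, 825) ≈ -955.26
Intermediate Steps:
Add(m, Mul(Pow(Add(-127, Add(79, Mul(-1, 777))), -1), -1438)) = Add(-957, Mul(Pow(Add(-127, Add(79, Mul(-1, 777))), -1), -1438)) = Add(-957, Mul(Pow(Add(-127, Add(79, -777)), -1), -1438)) = Add(-957, Mul(Pow(Add(-127, -698), -1), -1438)) = Add(-957, Mul(Pow(-825, -1), -1438)) = Add(-957, Mul(Rational(-1, 825), -1438)) = Add(-957, Rational(1438, 825)) = Rational(-788087, 825)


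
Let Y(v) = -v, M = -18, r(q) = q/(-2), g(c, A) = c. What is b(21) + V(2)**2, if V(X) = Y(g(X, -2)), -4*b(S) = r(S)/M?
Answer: 185/48 ≈ 3.8542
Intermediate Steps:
r(q) = -q/2 (r(q) = q*(-1/2) = -q/2)
b(S) = -S/144 (b(S) = -(-S/2)/(4*(-18)) = -(-S/2)*(-1)/(4*18) = -S/144)
V(X) = -X
b(21) + V(2)**2 = -1/144*21 + (-1*2)**2 = -7/48 + (-2)**2 = -7/48 + 4 = 185/48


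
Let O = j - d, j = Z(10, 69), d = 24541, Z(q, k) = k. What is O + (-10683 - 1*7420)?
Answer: -42575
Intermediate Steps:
j = 69
O = -24472 (O = 69 - 1*24541 = 69 - 24541 = -24472)
O + (-10683 - 1*7420) = -24472 + (-10683 - 1*7420) = -24472 + (-10683 - 7420) = -24472 - 18103 = -42575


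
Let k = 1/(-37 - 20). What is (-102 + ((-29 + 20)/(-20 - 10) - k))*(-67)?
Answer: 3883253/570 ≈ 6812.7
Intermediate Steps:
k = -1/57 (k = 1/(-57) = -1/57 ≈ -0.017544)
(-102 + ((-29 + 20)/(-20 - 10) - k))*(-67) = (-102 + ((-29 + 20)/(-20 - 10) - 1*(-1/57)))*(-67) = (-102 + (-9/(-30) + 1/57))*(-67) = (-102 + (-9*(-1/30) + 1/57))*(-67) = (-102 + (3/10 + 1/57))*(-67) = (-102 + 181/570)*(-67) = -57959/570*(-67) = 3883253/570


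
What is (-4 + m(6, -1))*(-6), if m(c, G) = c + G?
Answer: -6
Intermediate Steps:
m(c, G) = G + c
(-4 + m(6, -1))*(-6) = (-4 + (-1 + 6))*(-6) = (-4 + 5)*(-6) = 1*(-6) = -6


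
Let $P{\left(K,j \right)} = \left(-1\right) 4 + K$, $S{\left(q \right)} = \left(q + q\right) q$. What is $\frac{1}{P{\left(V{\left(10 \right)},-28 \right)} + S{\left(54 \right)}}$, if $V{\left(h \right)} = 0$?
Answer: $\frac{1}{5828} \approx 0.00017159$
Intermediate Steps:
$S{\left(q \right)} = 2 q^{2}$ ($S{\left(q \right)} = 2 q q = 2 q^{2}$)
$P{\left(K,j \right)} = -4 + K$
$\frac{1}{P{\left(V{\left(10 \right)},-28 \right)} + S{\left(54 \right)}} = \frac{1}{\left(-4 + 0\right) + 2 \cdot 54^{2}} = \frac{1}{-4 + 2 \cdot 2916} = \frac{1}{-4 + 5832} = \frac{1}{5828}$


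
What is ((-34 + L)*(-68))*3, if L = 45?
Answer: -2244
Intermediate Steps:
((-34 + L)*(-68))*3 = ((-34 + 45)*(-68))*3 = (11*(-68))*3 = -748*3 = -2244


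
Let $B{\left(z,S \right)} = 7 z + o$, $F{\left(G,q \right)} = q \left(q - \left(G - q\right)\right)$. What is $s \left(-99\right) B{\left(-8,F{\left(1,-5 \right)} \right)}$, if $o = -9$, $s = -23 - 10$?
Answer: $-212355$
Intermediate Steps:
$s = -33$ ($s = -23 - 10 = -33$)
$F{\left(G,q \right)} = q \left(- G + 2 q\right)$
$B{\left(z,S \right)} = -9 + 7 z$ ($B{\left(z,S \right)} = 7 z - 9 = -9 + 7 z$)
$s \left(-99\right) B{\left(-8,F{\left(1,-5 \right)} \right)} = \left(-33\right) \left(-99\right) \left(-9 + 7 \left(-8\right)\right) = 3267 \left(-9 - 56\right) = 3267 \left(-65\right) = -212355$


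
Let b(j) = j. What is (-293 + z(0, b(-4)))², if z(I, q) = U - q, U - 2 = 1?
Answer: 81796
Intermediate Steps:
U = 3 (U = 2 + 1 = 3)
z(I, q) = 3 - q
(-293 + z(0, b(-4)))² = (-293 + (3 - 1*(-4)))² = (-293 + (3 + 4))² = (-293 + 7)² = (-286)² = 81796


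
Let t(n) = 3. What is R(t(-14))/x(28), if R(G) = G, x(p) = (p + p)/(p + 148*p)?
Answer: 447/2 ≈ 223.50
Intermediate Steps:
x(p) = 2/149 (x(p) = (2*p)/((149*p)) = (2*p)*(1/(149*p)) = 2/149)
R(t(-14))/x(28) = 3/(2/149) = 3*(149/2) = 447/2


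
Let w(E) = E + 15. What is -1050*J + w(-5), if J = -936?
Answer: 982810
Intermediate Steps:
w(E) = 15 + E
-1050*J + w(-5) = -1050*(-936) + (15 - 5) = 982800 + 10 = 982810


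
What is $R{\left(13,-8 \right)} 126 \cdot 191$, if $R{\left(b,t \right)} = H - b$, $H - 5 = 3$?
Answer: $-120330$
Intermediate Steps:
$H = 8$ ($H = 5 + 3 = 8$)
$R{\left(b,t \right)} = 8 - b$
$R{\left(13,-8 \right)} 126 \cdot 191 = \left(8 - 13\right) 126 \cdot 191 = \left(-5\right) 126 \cdot 191 = \left(-630\right) 191 = -120330$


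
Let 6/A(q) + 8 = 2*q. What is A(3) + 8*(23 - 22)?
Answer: 5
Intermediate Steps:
A(q) = 6/(-8 + 2*q)
A(3) + 8*(23 - 22) = 3/(-4 + 3) + 8*(23 - 22) = 3/(-1) + 8*1 = 3*(-1) + 8 = -3 + 8 = 5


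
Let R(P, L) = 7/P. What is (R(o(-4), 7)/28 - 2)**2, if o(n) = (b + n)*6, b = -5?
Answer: 187489/46656 ≈ 4.0185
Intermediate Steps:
o(n) = -30 + 6*n (o(n) = (-5 + n)*6 = -30 + 6*n)
(R(o(-4), 7)/28 - 2)**2 = ((7/(-30 + 6*(-4)))/28 - 2)**2 = ((7/(-30 - 24))*(1/28) - 2)**2 = ((7/(-54))*(1/28) - 2)**2 = ((7*(-1/54))*(1/28) - 2)**2 = (-7/54*1/28 - 2)**2 = (-1/216 - 2)**2 = (-433/216)**2 = 187489/46656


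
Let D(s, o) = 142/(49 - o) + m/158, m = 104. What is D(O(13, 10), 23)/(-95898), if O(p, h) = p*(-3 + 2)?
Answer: -2095/32829082 ≈ -6.3815e-5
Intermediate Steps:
O(p, h) = -p (O(p, h) = p*(-1) = -p)
D(s, o) = 52/79 + 142/(49 - o) (D(s, o) = 142/(49 - o) + 104/158 = 142/(49 - o) + 104*(1/158) = 142/(49 - o) + 52/79 = 52/79 + 142/(49 - o))
D(O(13, 10), 23)/(-95898) = (2*(-6883 + 26*23)/(79*(-49 + 23)))/(-95898) = ((2/79)*(-6883 + 598)/(-26))*(-1/95898) = ((2/79)*(-1/26)*(-6285))*(-1/95898) = (6285/1027)*(-1/95898) = -2095/32829082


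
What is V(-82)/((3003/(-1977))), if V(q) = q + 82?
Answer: 0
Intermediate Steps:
V(q) = 82 + q
V(-82)/((3003/(-1977))) = (82 - 82)/((3003/(-1977))) = 0/((3003*(-1/1977))) = 0/(-1001/659) = 0*(-659/1001) = 0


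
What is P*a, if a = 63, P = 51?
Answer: 3213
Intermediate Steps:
P*a = 51*63 = 3213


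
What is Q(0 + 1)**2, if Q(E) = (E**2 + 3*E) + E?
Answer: 25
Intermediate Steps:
Q(E) = E**2 + 4*E
Q(0 + 1)**2 = ((0 + 1)*(4 + (0 + 1)))**2 = (1*(4 + 1))**2 = (1*5)**2 = 5**2 = 25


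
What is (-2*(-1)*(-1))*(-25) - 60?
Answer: -10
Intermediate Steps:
(-2*(-1)*(-1))*(-25) - 60 = (2*(-1))*(-25) - 60 = -2*(-25) - 60 = 50 - 60 = -10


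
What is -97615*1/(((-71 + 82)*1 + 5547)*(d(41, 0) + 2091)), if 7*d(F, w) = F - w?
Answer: -97615/11654332 ≈ -0.0083759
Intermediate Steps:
d(F, w) = -w/7 + F/7 (d(F, w) = (F - w)/7 = -w/7 + F/7)
-97615*1/(((-71 + 82)*1 + 5547)*(d(41, 0) + 2091)) = -97615*1/(((-71 + 82)*1 + 5547)*((-⅐*0 + (⅐)*41) + 2091)) = -97615*1/((11*1 + 5547)*((0 + 41/7) + 2091)) = -97615*1/((11 + 5547)*(41/7 + 2091)) = -97615/(5558*(14678/7)) = -97615/11654332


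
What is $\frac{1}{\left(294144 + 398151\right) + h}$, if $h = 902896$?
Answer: $\frac{1}{1595191} \approx 6.2688 \cdot 10^{-7}$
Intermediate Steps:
$\frac{1}{\left(294144 + 398151\right) + h} = \frac{1}{\left(294144 + 398151\right) + 902896} = \frac{1}{692295 + 902896} = \frac{1}{1595191}$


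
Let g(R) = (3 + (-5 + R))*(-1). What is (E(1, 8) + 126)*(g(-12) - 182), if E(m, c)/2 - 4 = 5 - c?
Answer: -21504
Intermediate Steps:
E(m, c) = 18 - 2*c (E(m, c) = 8 + 2*(5 - c) = 8 + (10 - 2*c) = 18 - 2*c)
g(R) = 2 - R (g(R) = (-2 + R)*(-1) = 2 - R)
(E(1, 8) + 126)*(g(-12) - 182) = ((18 - 2*8) + 126)*((2 - 1*(-12)) - 182) = ((18 - 16) + 126)*((2 + 12) - 182) = (2 + 126)*(14 - 182) = 128*(-168) = -21504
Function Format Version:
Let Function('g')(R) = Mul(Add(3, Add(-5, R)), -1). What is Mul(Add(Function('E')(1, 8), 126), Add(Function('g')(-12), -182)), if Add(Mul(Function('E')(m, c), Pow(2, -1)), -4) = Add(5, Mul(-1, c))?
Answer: -21504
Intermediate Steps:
Function('E')(m, c) = Add(18, Mul(-2, c)) (Function('E')(m, c) = Add(8, Mul(2, Add(5, Mul(-1, c)))) = Add(8, Add(10, Mul(-2, c))) = Add(18, Mul(-2, c)))
Function('g')(R) = Add(2, Mul(-1, R)) (Function('g')(R) = Mul(Add(-2, R), -1) = Add(2, Mul(-1, R)))
Mul(Add(Function('E')(1, 8), 126), Add(Function('g')(-12), -182)) = Mul(Add(Add(18, Mul(-2, 8)), 126), Add(Add(2, Mul(-1, -12)), -182)) = Mul(Add(Add(18, -16), 126), Add(Add(2, 12), -182)) = Mul(Add(2, 126), Add(14, -182)) = Mul(128, -168) = -21504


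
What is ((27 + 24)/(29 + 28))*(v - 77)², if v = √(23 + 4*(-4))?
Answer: 100912/19 - 2618*√7/19 ≈ 4946.6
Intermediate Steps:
v = √7 (v = √(23 - 16) = √7 ≈ 2.6458)
((27 + 24)/(29 + 28))*(v - 77)² = ((27 + 24)/(29 + 28))*(√7 - 77)² = (51/57)*(-77 + √7)² = (51*(1/57))*(-77 + √7)² = 17*(-77 + √7)²/19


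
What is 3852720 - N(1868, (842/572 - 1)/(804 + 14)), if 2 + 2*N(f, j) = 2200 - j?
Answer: 1802158059551/467896 ≈ 3.8516e+6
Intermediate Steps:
N(f, j) = 1099 - j/2 (N(f, j) = -1 + (2200 - j)/2 = -1 + (1100 - j/2) = 1099 - j/2)
3852720 - N(1868, (842/572 - 1)/(804 + 14)) = 3852720 - (1099 - (842/572 - 1)/(2*(804 + 14))) = 3852720 - (1099 - (842*(1/572) - 1)/(2*818)) = 3852720 - (1099 - (421/286 - 1)/(2*818)) = 3852720 - (1099 - 135/(572*818)) = 3852720 - (1099 - 1/2*135/233948) = 3852720 - (1099 - 135/467896) = 3852720 - 1*514217569/467896 = 3852720 - 514217569/467896 = 1802158059551/467896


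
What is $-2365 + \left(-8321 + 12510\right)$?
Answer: $1824$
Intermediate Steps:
$-2365 + \left(-8321 + 12510\right) = -2365 + 4189 = 1824$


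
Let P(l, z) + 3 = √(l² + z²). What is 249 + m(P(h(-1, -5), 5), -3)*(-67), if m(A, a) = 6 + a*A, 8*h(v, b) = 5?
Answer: -756 + 1005*√65/8 ≈ 256.82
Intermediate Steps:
h(v, b) = 5/8 (h(v, b) = (⅛)*5 = 5/8)
P(l, z) = -3 + √(l² + z²)
m(A, a) = 6 + A*a
249 + m(P(h(-1, -5), 5), -3)*(-67) = 249 + (6 + (-3 + √((5/8)² + 5²))*(-3))*(-67) = 249 + (6 + (-3 + √(25/64 + 25))*(-3))*(-67) = 249 + (6 + (-3 + √(1625/64))*(-3))*(-67) = 249 + (6 + (-3 + 5*√65/8)*(-3))*(-67) = 249 + (6 + (9 - 15*√65/8))*(-67) = 249 + (15 - 15*√65/8)*(-67) = 249 + (-1005 + 1005*√65/8) = -756 + 1005*√65/8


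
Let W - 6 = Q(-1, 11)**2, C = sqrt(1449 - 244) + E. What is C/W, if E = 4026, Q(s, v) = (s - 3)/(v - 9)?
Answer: 2013/5 + sqrt(1205)/10 ≈ 406.07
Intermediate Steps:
Q(s, v) = (-3 + s)/(-9 + v)
C = 4026 + sqrt(1205) (C = sqrt(1449 - 244) + 4026 = sqrt(1205) + 4026 = 4026 + sqrt(1205) ≈ 4060.7)
W = 10 (W = 6 + ((-3 - 1)/(-9 + 11))**2 = 6 + (-4/2)**2 = 6 + ((1/2)*(-4))**2 = 6 + (-2)**2 = 6 + 4 = 10)
C/W = (4026 + sqrt(1205))/10 = (4026 + sqrt(1205))*(1/10) = 2013/5 + sqrt(1205)/10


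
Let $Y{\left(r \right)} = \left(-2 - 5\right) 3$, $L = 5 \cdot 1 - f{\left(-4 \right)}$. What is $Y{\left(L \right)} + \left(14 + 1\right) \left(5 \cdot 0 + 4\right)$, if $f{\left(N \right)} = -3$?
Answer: $39$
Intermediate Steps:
$L = 8$ ($L = 5 \cdot 1 - -3 = 5 + 3 = 8$)
$Y{\left(r \right)} = -21$ ($Y{\left(r \right)} = \left(-7\right) 3 = -21$)
$Y{\left(L \right)} + \left(14 + 1\right) \left(5 \cdot 0 + 4\right) = -21 + \left(14 + 1\right) \left(5 \cdot 0 + 4\right) = -21 + 15 \left(0 + 4\right) = -21 + 15 \cdot 4 = -21 + 60 = 39$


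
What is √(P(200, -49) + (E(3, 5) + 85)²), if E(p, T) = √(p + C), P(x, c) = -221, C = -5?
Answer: √(7002 + 170*I*√2) ≈ 83.69 + 1.436*I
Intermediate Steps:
E(p, T) = √(-5 + p) (E(p, T) = √(p - 5) = √(-5 + p))
√(P(200, -49) + (E(3, 5) + 85)²) = √(-221 + (√(-5 + 3) + 85)²) = √(-221 + (√(-2) + 85)²) = √(-221 + (I*√2 + 85)²) = √(-221 + (85 + I*√2)²)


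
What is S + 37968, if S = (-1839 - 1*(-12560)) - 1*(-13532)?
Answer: 62221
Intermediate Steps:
S = 24253 (S = (-1839 + 12560) + 13532 = 10721 + 13532 = 24253)
S + 37968 = 24253 + 37968 = 62221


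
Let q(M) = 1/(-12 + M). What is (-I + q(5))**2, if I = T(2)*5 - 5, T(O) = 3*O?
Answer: 30976/49 ≈ 632.16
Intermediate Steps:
I = 25 (I = (3*2)*5 - 5 = 6*5 - 5 = 30 - 5 = 25)
(-I + q(5))**2 = (-1*25 + 1/(-12 + 5))**2 = (-25 + 1/(-7))**2 = (-25 - 1/7)**2 = (-176/7)**2 = 30976/49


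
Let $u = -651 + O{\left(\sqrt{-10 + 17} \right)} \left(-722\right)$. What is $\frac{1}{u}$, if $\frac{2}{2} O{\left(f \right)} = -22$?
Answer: $\frac{1}{15233} \approx 6.5647 \cdot 10^{-5}$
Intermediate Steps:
$O{\left(f \right)} = -22$
$u = 15233$ ($u = -651 - -15884 = -651 + 15884 = 15233$)
$\frac{1}{u} = \frac{1}{15233}$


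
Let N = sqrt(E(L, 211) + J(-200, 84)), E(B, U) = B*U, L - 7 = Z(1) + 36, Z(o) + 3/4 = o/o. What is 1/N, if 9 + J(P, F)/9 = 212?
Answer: 2*sqrt(43811)/43811 ≈ 0.0095552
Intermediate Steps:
Z(o) = 1/4 (Z(o) = -3/4 + o/o = -3/4 + 1 = 1/4)
J(P, F) = 1827 (J(P, F) = -81 + 9*212 = -81 + 1908 = 1827)
L = 173/4 (L = 7 + (1/4 + 36) = 7 + 145/4 = 173/4 ≈ 43.250)
N = sqrt(43811)/2 (N = sqrt((173/4)*211 + 1827) = sqrt(36503/4 + 1827) = sqrt(43811/4) = sqrt(43811)/2 ≈ 104.66)
1/N = 1/(sqrt(43811)/2) = 2*sqrt(43811)/43811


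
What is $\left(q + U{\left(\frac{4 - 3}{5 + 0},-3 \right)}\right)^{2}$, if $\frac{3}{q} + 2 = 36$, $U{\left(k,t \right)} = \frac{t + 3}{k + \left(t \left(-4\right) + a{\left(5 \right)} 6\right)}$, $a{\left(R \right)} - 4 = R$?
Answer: $\frac{9}{1156} \approx 0.0077855$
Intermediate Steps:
$a{\left(R \right)} = 4 + R$
$U{\left(k,t \right)} = \frac{3 + t}{54 + k - 4 t}$ ($U{\left(k,t \right)} = \frac{t + 3}{k + \left(t \left(-4\right) + \left(4 + 5\right) 6\right)} = \frac{3 + t}{k - \left(-54 + 4 t\right)} = \frac{3 + t}{54 + k - 4 t}$)
$q = \frac{3}{34}$ ($q = \frac{3}{-2 + 36} = \frac{3}{34} \approx 0.088235$)
$\left(q + U{\left(\frac{4 - 3}{5 + 0},-3 \right)}\right)^{2} = \left(\frac{3}{34} + \frac{3 - 3}{54 + \frac{4 - 3}{5 + 0} - -12}\right)^{2} = \left(\frac{3}{34} + \frac{1}{54 + 1 \cdot \frac{1}{5} + 12} \cdot 0\right)^{2} = \left(\frac{3}{34} + \frac{1}{54 + \frac{1}{5} + 12} \cdot 0\right)^{2} = \left(\frac{3}{34} + \frac{1}{\frac{331}{5}} \cdot 0\right)^{2} = \left(\frac{3}{34} + \frac{5}{331} \cdot 0\right)^{2} = \left(\frac{3}{34} + 0\right)^{2} = \left(\frac{3}{34}\right)^{2} = \frac{9}{1156}$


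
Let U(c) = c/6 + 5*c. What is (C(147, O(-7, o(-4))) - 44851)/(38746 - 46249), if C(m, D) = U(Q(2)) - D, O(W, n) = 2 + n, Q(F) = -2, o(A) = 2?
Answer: 134596/22509 ≈ 5.9797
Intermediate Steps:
U(c) = 31*c/6 (U(c) = c*(1/6) + 5*c = c/6 + 5*c = 31*c/6)
C(m, D) = -31/3 - D (C(m, D) = (31/6)*(-2) - D = -31/3 - D)
(C(147, O(-7, o(-4))) - 44851)/(38746 - 46249) = ((-31/3 - (2 + 2)) - 44851)/(38746 - 46249) = ((-31/3 - 1*4) - 44851)/(-7503) = ((-31/3 - 4) - 44851)*(-1/7503) = (-43/3 - 44851)*(-1/7503) = -134596/3*(-1/7503) = 134596/22509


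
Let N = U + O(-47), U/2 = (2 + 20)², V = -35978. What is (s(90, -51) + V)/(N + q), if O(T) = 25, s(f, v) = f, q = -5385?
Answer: 4486/549 ≈ 8.1712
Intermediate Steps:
U = 968 (U = 2*(2 + 20)² = 2*22² = 2*484 = 968)
N = 993 (N = 968 + 25 = 993)
(s(90, -51) + V)/(N + q) = (90 - 35978)/(993 - 5385) = -35888/(-4392) = -35888*(-1/4392) = 4486/549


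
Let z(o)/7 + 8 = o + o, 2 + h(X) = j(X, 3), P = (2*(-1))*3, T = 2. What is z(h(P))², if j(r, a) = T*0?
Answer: 7056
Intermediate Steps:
j(r, a) = 0 (j(r, a) = 2*0 = 0)
P = -6 (P = -2*3 = -6)
h(X) = -2 (h(X) = -2 + 0 = -2)
z(o) = -56 + 14*o (z(o) = -56 + 7*(o + o) = -56 + 7*(2*o) = -56 + 14*o)
z(h(P))² = (-56 + 14*(-2))² = (-56 - 28)² = (-84)² = 7056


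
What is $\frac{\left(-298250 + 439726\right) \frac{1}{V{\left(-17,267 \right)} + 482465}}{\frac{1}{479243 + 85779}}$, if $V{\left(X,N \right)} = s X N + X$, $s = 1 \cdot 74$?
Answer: $\frac{39968526236}{73281} \approx 5.4542 \cdot 10^{5}$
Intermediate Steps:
$s = 74$
$V{\left(X,N \right)} = X + 74 N X$ ($V{\left(X,N \right)} = 74 X N + X = 74 N X + X = X + 74 N X$)
$\frac{\left(-298250 + 439726\right) \frac{1}{V{\left(-17,267 \right)} + 482465}}{\frac{1}{479243 + 85779}} = \frac{\left(-298250 + 439726\right) \frac{1}{- 17 \left(1 + 74 \cdot 267\right) + 482465}}{\frac{1}{479243 + 85779}} = \frac{141476 \frac{1}{- 17 \left(1 + 19758\right) + 482465}}{\frac{1}{565022}} = \frac{141476}{\left(-17\right) 19759 + 482465} \frac{1}{\frac{1}{565022}} = \frac{141476}{-335903 + 482465} \cdot 565022 = \frac{141476}{146562} \cdot 565022 = 141476 \cdot \frac{1}{146562} \cdot 565022 = \frac{70738}{73281} \cdot 565022 = \frac{39968526236}{73281}$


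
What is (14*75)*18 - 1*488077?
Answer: -469177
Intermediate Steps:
(14*75)*18 - 1*488077 = 1050*18 - 488077 = 18900 - 488077 = -469177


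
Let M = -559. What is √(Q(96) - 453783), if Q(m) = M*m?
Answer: 3*I*√56383 ≈ 712.35*I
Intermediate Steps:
Q(m) = -559*m
√(Q(96) - 453783) = √(-559*96 - 453783) = √(-53664 - 453783) = √(-507447) = 3*I*√56383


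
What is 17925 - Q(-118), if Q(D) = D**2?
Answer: 4001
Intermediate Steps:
17925 - Q(-118) = 17925 - 1*(-118)**2 = 17925 - 1*13924 = 17925 - 13924 = 4001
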